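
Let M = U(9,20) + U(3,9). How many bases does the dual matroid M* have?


(M1+M2)* = M1* + M2*.
M1* = U(11,20), bases: C(20,11) = 167960.
M2* = U(6,9), bases: C(9,6) = 84.
|B(M*)| = 167960 * 84 = 14108640.

14108640


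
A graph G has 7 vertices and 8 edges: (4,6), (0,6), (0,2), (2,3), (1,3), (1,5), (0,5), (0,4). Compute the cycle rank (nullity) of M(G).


Cycle rank (nullity) = |E| - r(M) = |E| - (|V| - c).
|E| = 8, |V| = 7, c = 1.
Nullity = 8 - (7 - 1) = 8 - 6 = 2.

2


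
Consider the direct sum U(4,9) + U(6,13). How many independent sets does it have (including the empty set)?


For a direct sum, |I(M1+M2)| = |I(M1)| * |I(M2)|.
|I(U(4,9))| = sum C(9,k) for k=0..4 = 256.
|I(U(6,13))| = sum C(13,k) for k=0..6 = 4096.
Total = 256 * 4096 = 1048576.

1048576


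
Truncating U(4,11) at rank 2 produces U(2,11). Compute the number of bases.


Truncating U(4,11) to rank 2 gives U(2,11).
Bases of U(2,11) are all 2-element subsets of 11 elements.
Number of bases = C(11,2) = (11 * 10) / (1 * 2) = 55.

55


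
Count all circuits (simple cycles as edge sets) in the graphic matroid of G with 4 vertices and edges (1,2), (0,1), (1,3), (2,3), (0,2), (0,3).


A circuit in a graphic matroid = edge set of a simple cycle.
G has 4 vertices and 6 edges.
Enumerating all minimal edge subsets forming cycles...
Total circuits found: 7.

7


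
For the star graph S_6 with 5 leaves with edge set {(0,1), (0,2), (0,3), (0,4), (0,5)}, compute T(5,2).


A star on 6 vertices is a tree with 5 edges.
T(x,y) = x^(5) for any tree.
T(5,2) = 5^5 = 3125.

3125


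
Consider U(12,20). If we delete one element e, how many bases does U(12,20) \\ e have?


Deleting e from U(12,20) gives U(12,19) since n > r.
Bases of U(12,19) = C(19,12) = 50388.

50388


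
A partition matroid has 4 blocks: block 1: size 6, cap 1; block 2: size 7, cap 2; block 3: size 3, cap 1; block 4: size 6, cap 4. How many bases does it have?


A basis picks exactly ci elements from block i.
Number of bases = product of C(|Si|, ci).
= C(6,1) * C(7,2) * C(3,1) * C(6,4)
= 6 * 21 * 3 * 15
= 5670.

5670


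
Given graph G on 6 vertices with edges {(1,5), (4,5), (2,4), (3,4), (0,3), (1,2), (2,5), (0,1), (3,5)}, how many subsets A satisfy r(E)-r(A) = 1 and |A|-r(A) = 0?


R(x,y) = sum over A in 2^E of x^(r(E)-r(A)) * y^(|A|-r(A)).
G has 6 vertices, 9 edges. r(E) = 5.
Enumerate all 2^9 = 512 subsets.
Count subsets with r(E)-r(A)=1 and |A|-r(A)=0: 105.

105


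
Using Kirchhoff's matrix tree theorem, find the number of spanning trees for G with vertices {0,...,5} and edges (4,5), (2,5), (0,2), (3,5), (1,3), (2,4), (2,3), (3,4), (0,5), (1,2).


By Kirchhoff's matrix tree theorem, the number of spanning trees equals
the determinant of any cofactor of the Laplacian matrix L.
G has 6 vertices and 10 edges.
Computing the (5 x 5) cofactor determinant gives 99.

99


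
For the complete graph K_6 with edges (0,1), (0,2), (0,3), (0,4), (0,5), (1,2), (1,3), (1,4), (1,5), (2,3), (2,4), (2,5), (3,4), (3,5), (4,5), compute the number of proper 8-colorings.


P(K_6, k) = k(k-1)(k-2)...(k-5).
P(8) = (8) * (7) * (6) * (5) * (4) * (3) = 20160.

20160


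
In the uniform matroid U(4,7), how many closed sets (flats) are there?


Flats of U(4,7): every subset of size < 4 is a flat, plus E itself.
Count = (7 choose 0) + (7 choose 1) + (7 choose 2) + (7 choose 3) + 1
     = 1 + 7 + 21 + 35 + 1
     = 65.

65


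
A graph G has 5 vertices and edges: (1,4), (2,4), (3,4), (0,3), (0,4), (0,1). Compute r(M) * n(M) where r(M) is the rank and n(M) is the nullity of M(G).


r(M) = |V| - c = 5 - 1 = 4.
nullity = |E| - r(M) = 6 - 4 = 2.
Product = 4 * 2 = 8.

8


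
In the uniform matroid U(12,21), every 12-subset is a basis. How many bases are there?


Bases of U(12,21) are all 12-element subsets of the 21-element ground set.
Number of bases = C(21,12).
C(21,12) = 293930.

293930


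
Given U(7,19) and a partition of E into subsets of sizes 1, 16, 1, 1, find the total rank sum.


r(Ai) = min(|Ai|, 7) for each part.
Sum = min(1,7) + min(16,7) + min(1,7) + min(1,7)
    = 1 + 7 + 1 + 1
    = 10.

10


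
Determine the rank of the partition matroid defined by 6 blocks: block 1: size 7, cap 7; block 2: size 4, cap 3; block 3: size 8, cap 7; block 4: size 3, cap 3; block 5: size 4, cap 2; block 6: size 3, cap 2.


Rank of a partition matroid = sum of min(|Si|, ci) for each block.
= min(7,7) + min(4,3) + min(8,7) + min(3,3) + min(4,2) + min(3,2)
= 7 + 3 + 7 + 3 + 2 + 2
= 24.

24


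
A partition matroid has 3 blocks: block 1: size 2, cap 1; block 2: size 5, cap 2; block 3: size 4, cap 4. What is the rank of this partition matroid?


Rank of a partition matroid = sum of min(|Si|, ci) for each block.
= min(2,1) + min(5,2) + min(4,4)
= 1 + 2 + 4
= 7.

7


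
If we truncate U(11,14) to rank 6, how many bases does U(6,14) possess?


Truncating U(11,14) to rank 6 gives U(6,14).
Bases of U(6,14) are all 6-element subsets of 14 elements.
Number of bases = C(14,6) = 14! / (6! * 8!) = 3003.

3003


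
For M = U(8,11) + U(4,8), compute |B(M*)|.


(M1+M2)* = M1* + M2*.
M1* = U(3,11), bases: C(11,3) = 165.
M2* = U(4,8), bases: C(8,4) = 70.
|B(M*)| = 165 * 70 = 11550.

11550


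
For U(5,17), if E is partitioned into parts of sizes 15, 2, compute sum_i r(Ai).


r(Ai) = min(|Ai|, 5) for each part.
Sum = min(15,5) + min(2,5)
    = 5 + 2
    = 7.

7


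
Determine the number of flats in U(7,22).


Flats of U(7,22): every subset of size < 7 is a flat, plus E itself.
Count = (22 choose 0) + (22 choose 1) + (22 choose 2) + (22 choose 3) + (22 choose 4) + (22 choose 5) + (22 choose 6) + 1
     = 1 + 22 + 231 + 1540 + 7315 + 26334 + 74613 + 1
     = 110057.

110057


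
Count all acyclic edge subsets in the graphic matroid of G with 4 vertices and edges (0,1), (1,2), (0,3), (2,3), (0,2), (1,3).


An independent set in a graphic matroid is an acyclic edge subset.
G has 4 vertices and 6 edges.
Enumerate all 2^6 = 64 subsets, checking for acyclicity.
Total independent sets = 38.

38


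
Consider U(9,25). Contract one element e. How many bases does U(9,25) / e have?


Contracting e from U(9,25) gives U(8,24).
Bases of U(8,24) = C(24,8) = 24! / (8! * 16!) = 735471.

735471


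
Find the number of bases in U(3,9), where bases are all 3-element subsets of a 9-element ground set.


Bases of U(3,9) are all 3-element subsets of the 9-element ground set.
Number of bases = C(9,3).
C(9,3) = (9 * 8 * 7) / (1 * 2 * 3) = 84.

84


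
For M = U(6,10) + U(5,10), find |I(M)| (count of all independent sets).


For a direct sum, |I(M1+M2)| = |I(M1)| * |I(M2)|.
|I(U(6,10))| = sum C(10,k) for k=0..6 = 848.
|I(U(5,10))| = sum C(10,k) for k=0..5 = 638.
Total = 848 * 638 = 541024.

541024


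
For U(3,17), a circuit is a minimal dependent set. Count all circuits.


In U(3,17), circuits are the (4)-element subsets.
Any set of 4 elements is dependent, and removing any one element gives
an independent set of size 3, so it is a minimal dependent set.
Number of circuits = C(17,4) = 17! / (4! * 13!) = 2380.

2380


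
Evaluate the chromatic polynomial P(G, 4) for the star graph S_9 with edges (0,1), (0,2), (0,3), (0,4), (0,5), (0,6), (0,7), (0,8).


P(tree, k) = k * (k-1)^(8) for any tree on 9 vertices.
P(4) = 4 * 3^8 = 4 * 6561 = 26244.

26244


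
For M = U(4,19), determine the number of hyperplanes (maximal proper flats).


Hyperplanes of U(4,19) are flats of rank 3.
In a uniform matroid, these are exactly the (3)-element subsets.
Count = (19 choose 3) = 969.

969


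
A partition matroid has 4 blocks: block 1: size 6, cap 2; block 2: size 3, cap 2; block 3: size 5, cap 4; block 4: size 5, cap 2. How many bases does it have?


A basis picks exactly ci elements from block i.
Number of bases = product of C(|Si|, ci).
= C(6,2) * C(3,2) * C(5,4) * C(5,2)
= 15 * 3 * 5 * 10
= 2250.

2250


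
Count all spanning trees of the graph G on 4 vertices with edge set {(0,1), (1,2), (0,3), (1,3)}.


By Kirchhoff's matrix tree theorem, the number of spanning trees equals
the determinant of any cofactor of the Laplacian matrix L.
G has 4 vertices and 4 edges.
Computing the (3 x 3) cofactor determinant gives 3.

3


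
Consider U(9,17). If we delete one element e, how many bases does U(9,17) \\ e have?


Deleting e from U(9,17) gives U(9,16) since n > r.
Bases of U(9,16) = (16 choose 9) = 11440.

11440


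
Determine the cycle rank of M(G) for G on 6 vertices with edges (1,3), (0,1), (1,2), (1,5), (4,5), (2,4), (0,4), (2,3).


Cycle rank (nullity) = |E| - r(M) = |E| - (|V| - c).
|E| = 8, |V| = 6, c = 1.
Nullity = 8 - (6 - 1) = 8 - 5 = 3.

3


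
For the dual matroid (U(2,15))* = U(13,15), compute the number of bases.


The dual of U(r,n) is U(n-r, n) = U(13,15).
Bases of U(13,15) are all (13)-element subsets.
|B(M*)| = (15 choose 13) = 105.

105


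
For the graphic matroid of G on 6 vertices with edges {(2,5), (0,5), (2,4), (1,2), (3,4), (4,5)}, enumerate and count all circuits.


A circuit in a graphic matroid = edge set of a simple cycle.
G has 6 vertices and 6 edges.
Enumerating all minimal edge subsets forming cycles...
Total circuits found: 1.

1


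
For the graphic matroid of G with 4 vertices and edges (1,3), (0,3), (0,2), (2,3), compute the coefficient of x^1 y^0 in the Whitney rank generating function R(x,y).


R(x,y) = sum over A in 2^E of x^(r(E)-r(A)) * y^(|A|-r(A)).
G has 4 vertices, 4 edges. r(E) = 3.
Enumerate all 2^4 = 16 subsets.
Count subsets with r(E)-r(A)=1 and |A|-r(A)=0: 6.

6


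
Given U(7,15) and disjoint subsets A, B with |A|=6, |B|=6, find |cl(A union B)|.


|A union B| = 6 + 6 = 12 (disjoint).
In U(7,15), cl(S) = S if |S| < 7, else cl(S) = E.
Since 12 >= 7, cl(A union B) = E.
|cl(A union B)| = 15.

15


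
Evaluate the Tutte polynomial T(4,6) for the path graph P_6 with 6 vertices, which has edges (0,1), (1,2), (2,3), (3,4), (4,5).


A path on 6 vertices is a tree with 5 edges.
T(x,y) = x^(5) for any tree.
T(4,6) = 4^5 = 1024.

1024


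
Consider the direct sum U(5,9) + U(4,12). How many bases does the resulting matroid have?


Bases of a direct sum M1 + M2: |B| = |B(M1)| * |B(M2)|.
|B(U(5,9))| = C(9,5) = 126.
|B(U(4,12))| = C(12,4) = 495.
Total bases = 126 * 495 = 62370.

62370


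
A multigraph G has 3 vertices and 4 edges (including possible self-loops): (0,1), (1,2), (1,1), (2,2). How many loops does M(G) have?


In a graphic matroid, a loop is a self-loop edge (u,u) with rank 0.
Examining all 4 edges for self-loops...
Self-loops found: (1,1), (2,2)
Number of loops = 2.

2


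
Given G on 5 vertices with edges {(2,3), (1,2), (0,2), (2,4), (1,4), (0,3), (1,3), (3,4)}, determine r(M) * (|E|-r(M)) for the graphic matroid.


r(M) = |V| - c = 5 - 1 = 4.
nullity = |E| - r(M) = 8 - 4 = 4.
Product = 4 * 4 = 16.

16


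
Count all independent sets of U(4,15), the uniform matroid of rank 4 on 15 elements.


Independent sets of U(4,15) are all subsets of size <= 4.
Count = C(15,0) + C(15,1) + C(15,2) + C(15,3) + C(15,4)
     = 1 + 15 + 105 + 455 + 1365
     = 1941.

1941


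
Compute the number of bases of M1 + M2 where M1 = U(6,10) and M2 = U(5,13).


Bases of a direct sum M1 + M2: |B| = |B(M1)| * |B(M2)|.
|B(U(6,10))| = C(10,6) = 210.
|B(U(5,13))| = C(13,5) = 1287.
Total bases = 210 * 1287 = 270270.

270270


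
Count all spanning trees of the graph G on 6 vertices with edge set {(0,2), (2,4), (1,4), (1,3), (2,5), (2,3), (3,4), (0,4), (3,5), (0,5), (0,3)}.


By Kirchhoff's matrix tree theorem, the number of spanning trees equals
the determinant of any cofactor of the Laplacian matrix L.
G has 6 vertices and 11 edges.
Computing the (5 x 5) cofactor determinant gives 185.

185


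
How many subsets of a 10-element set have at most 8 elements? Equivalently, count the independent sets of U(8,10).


Independent sets of U(8,10) are all subsets of size <= 8.
Count = C(10,0) + C(10,1) + C(10,2) + C(10,3) + C(10,4) + C(10,5) + C(10,6) + C(10,7) + C(10,8)
     = 1 + 10 + 45 + 120 + 210 + 252 + 210 + 120 + 45
     = 1013.

1013


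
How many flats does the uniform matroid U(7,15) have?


Flats of U(7,15): every subset of size < 7 is a flat, plus E itself.
Count = C(15,0) + C(15,1) + C(15,2) + C(15,3) + C(15,4) + C(15,5) + C(15,6) + 1
     = 1 + 15 + 105 + 455 + 1365 + 3003 + 5005 + 1
     = 9950.

9950


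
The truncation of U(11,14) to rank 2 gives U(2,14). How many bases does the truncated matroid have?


Truncating U(11,14) to rank 2 gives U(2,14).
Bases of U(2,14) are all 2-element subsets of 14 elements.
Number of bases = C(14,2) = 14! / (2! * 12!) = 91.

91


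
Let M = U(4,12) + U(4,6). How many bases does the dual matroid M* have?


(M1+M2)* = M1* + M2*.
M1* = U(8,12), bases: C(12,8) = 495.
M2* = U(2,6), bases: C(6,2) = 15.
|B(M*)| = 495 * 15 = 7425.

7425


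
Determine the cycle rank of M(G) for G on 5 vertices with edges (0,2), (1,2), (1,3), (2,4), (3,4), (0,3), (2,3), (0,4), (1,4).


Cycle rank (nullity) = |E| - r(M) = |E| - (|V| - c).
|E| = 9, |V| = 5, c = 1.
Nullity = 9 - (5 - 1) = 9 - 4 = 5.

5


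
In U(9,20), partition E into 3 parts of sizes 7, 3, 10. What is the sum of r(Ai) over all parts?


r(Ai) = min(|Ai|, 9) for each part.
Sum = min(7,9) + min(3,9) + min(10,9)
    = 7 + 3 + 9
    = 19.

19


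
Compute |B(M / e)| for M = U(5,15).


Contracting e from U(5,15) gives U(4,14).
Bases of U(4,14) = C(14,4) = 14! / (4! * 10!) = 1001.

1001


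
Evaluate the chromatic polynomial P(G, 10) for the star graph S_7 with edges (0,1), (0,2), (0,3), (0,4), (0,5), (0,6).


P(tree, k) = k * (k-1)^(6) for any tree on 7 vertices.
P(10) = 10 * 9^6 = 10 * 531441 = 5314410.

5314410


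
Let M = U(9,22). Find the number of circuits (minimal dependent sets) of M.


In U(9,22), circuits are the (10)-element subsets.
Any set of 10 elements is dependent, and removing any one element gives
an independent set of size 9, so it is a minimal dependent set.
Number of circuits = C(22,10) = 22! / (10! * 12!) = 646646.

646646


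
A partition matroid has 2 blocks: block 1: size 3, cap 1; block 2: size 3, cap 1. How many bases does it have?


A basis picks exactly ci elements from block i.
Number of bases = product of C(|Si|, ci).
= C(3,1) * C(3,1)
= 3 * 3
= 9.

9


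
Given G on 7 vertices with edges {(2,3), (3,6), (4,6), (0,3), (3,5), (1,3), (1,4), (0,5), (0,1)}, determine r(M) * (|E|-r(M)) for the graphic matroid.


r(M) = |V| - c = 7 - 1 = 6.
nullity = |E| - r(M) = 9 - 6 = 3.
Product = 6 * 3 = 18.

18


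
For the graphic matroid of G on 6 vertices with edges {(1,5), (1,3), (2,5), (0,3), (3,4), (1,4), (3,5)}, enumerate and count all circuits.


A circuit in a graphic matroid = edge set of a simple cycle.
G has 6 vertices and 7 edges.
Enumerating all minimal edge subsets forming cycles...
Total circuits found: 3.

3


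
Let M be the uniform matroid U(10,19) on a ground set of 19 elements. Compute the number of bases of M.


Bases of U(10,19) are all 10-element subsets of the 19-element ground set.
Number of bases = C(19,10).
C(19,10) = 92378.

92378


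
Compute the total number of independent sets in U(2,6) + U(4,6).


For a direct sum, |I(M1+M2)| = |I(M1)| * |I(M2)|.
|I(U(2,6))| = sum C(6,k) for k=0..2 = 22.
|I(U(4,6))| = sum C(6,k) for k=0..4 = 57.
Total = 22 * 57 = 1254.

1254


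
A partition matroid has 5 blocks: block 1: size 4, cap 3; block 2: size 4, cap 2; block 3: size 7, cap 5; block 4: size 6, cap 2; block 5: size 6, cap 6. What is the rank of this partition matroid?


Rank of a partition matroid = sum of min(|Si|, ci) for each block.
= min(4,3) + min(4,2) + min(7,5) + min(6,2) + min(6,6)
= 3 + 2 + 5 + 2 + 6
= 18.

18


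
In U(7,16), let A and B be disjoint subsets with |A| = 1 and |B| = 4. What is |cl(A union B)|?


|A union B| = 1 + 4 = 5 (disjoint).
In U(7,16), cl(S) = S if |S| < 7, else cl(S) = E.
Since 5 < 7, cl(A union B) = A union B.
|cl(A union B)| = 5.

5


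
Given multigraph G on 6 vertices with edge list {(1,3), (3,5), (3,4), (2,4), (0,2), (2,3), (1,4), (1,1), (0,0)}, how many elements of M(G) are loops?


In a graphic matroid, a loop is a self-loop edge (u,u) with rank 0.
Examining all 9 edges for self-loops...
Self-loops found: (1,1), (0,0)
Number of loops = 2.

2


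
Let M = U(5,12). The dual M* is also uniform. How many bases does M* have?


The dual of U(r,n) is U(n-r, n) = U(7,12).
Bases of U(7,12) are all (7)-element subsets.
|B(M*)| = (12 choose 7) = 792.

792


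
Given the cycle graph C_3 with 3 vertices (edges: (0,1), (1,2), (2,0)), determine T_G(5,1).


T(C_3; x,y) = x + x^2 + ... + x^(2) + y.
T(5,1) = 5^1 + 5^2 + 1
= 5 + 25 + 1
= 31.

31


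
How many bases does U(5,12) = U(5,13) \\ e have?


Deleting e from U(5,13) gives U(5,12) since n > r.
Bases of U(5,12) = (12 choose 5) = 792.

792


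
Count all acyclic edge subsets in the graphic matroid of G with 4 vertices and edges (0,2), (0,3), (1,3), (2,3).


An independent set in a graphic matroid is an acyclic edge subset.
G has 4 vertices and 4 edges.
Enumerate all 2^4 = 16 subsets, checking for acyclicity.
Total independent sets = 14.

14


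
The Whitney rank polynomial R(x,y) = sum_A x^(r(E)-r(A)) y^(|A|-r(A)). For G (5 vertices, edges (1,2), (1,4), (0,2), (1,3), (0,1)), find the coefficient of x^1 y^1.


R(x,y) = sum over A in 2^E of x^(r(E)-r(A)) * y^(|A|-r(A)).
G has 5 vertices, 5 edges. r(E) = 4.
Enumerate all 2^5 = 32 subsets.
Count subsets with r(E)-r(A)=1 and |A|-r(A)=1: 2.

2


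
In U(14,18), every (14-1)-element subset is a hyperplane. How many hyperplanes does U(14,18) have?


Hyperplanes of U(14,18) are flats of rank 13.
In a uniform matroid, these are exactly the (13)-element subsets.
Count = C(18,13) = 8568.

8568


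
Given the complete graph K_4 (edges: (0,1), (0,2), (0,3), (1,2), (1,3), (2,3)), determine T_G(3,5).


T(K_4; x,y) = x^3 + 3x^2 + 4xy + 2x + y^3 + 3y^2 + 2y.
Substituting x=3, y=5:
= 27 + 27 + 60 + 6 + 125 + 75 + 10
= 330.

330


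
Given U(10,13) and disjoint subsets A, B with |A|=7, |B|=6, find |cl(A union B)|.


|A union B| = 7 + 6 = 13 (disjoint).
In U(10,13), cl(S) = S if |S| < 10, else cl(S) = E.
Since 13 >= 10, cl(A union B) = E.
|cl(A union B)| = 13.

13


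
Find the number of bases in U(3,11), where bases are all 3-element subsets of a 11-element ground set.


Bases of U(3,11) are all 3-element subsets of the 11-element ground set.
Number of bases = C(11,3).
(11 choose 3) = 165.

165


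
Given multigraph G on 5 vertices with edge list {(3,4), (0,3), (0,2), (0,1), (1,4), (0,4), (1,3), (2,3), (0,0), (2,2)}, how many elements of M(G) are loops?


In a graphic matroid, a loop is a self-loop edge (u,u) with rank 0.
Examining all 10 edges for self-loops...
Self-loops found: (0,0), (2,2)
Number of loops = 2.

2


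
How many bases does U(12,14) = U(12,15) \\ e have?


Deleting e from U(12,15) gives U(12,14) since n > r.
Bases of U(12,14) = C(14,12) = 14! / (12! * 2!) = 91.

91


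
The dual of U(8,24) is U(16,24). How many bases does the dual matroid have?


The dual of U(r,n) is U(n-r, n) = U(16,24).
Bases of U(16,24) are all (16)-element subsets.
|B(M*)| = C(24,16) = 24! / (16! * 8!) = 735471.

735471


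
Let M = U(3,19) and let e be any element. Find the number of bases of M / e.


Contracting e from U(3,19) gives U(2,18).
Bases of U(2,18) = C(18,2) = (18 * 17) / (1 * 2) = 153.

153


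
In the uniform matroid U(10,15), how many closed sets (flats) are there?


Flats of U(10,15): every subset of size < 10 is a flat, plus E itself.
Count = C(15,0) + C(15,1) + C(15,2) + C(15,3) + C(15,4) + C(15,5) + C(15,6) + C(15,7) + C(15,8) + C(15,9) + 1
     = 1 + 15 + 105 + 455 + 1365 + 3003 + 5005 + 6435 + 6435 + 5005 + 1
     = 27825.

27825


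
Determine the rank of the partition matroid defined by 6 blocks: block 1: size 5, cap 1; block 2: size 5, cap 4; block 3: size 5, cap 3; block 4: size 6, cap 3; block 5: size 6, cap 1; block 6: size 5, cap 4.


Rank of a partition matroid = sum of min(|Si|, ci) for each block.
= min(5,1) + min(5,4) + min(5,3) + min(6,3) + min(6,1) + min(5,4)
= 1 + 4 + 3 + 3 + 1 + 4
= 16.

16


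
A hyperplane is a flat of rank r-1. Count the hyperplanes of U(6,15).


Hyperplanes of U(6,15) are flats of rank 5.
In a uniform matroid, these are exactly the (5)-element subsets.
Count = C(15,5) = 15! / (5! * 10!) = 3003.

3003


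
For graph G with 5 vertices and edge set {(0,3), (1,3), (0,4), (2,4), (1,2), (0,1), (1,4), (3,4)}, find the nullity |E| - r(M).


Cycle rank (nullity) = |E| - r(M) = |E| - (|V| - c).
|E| = 8, |V| = 5, c = 1.
Nullity = 8 - (5 - 1) = 8 - 4 = 4.

4


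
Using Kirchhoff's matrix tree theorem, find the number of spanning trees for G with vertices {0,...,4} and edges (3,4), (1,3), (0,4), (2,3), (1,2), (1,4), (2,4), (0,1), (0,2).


By Kirchhoff's matrix tree theorem, the number of spanning trees equals
the determinant of any cofactor of the Laplacian matrix L.
G has 5 vertices and 9 edges.
Computing the (4 x 4) cofactor determinant gives 75.

75


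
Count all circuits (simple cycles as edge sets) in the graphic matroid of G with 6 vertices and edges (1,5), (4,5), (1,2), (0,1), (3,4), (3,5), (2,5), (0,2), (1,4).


A circuit in a graphic matroid = edge set of a simple cycle.
G has 6 vertices and 9 edges.
Enumerating all minimal edge subsets forming cycles...
Total circuits found: 10.

10


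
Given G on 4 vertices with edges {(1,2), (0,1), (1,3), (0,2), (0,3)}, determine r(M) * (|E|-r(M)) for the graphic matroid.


r(M) = |V| - c = 4 - 1 = 3.
nullity = |E| - r(M) = 5 - 3 = 2.
Product = 3 * 2 = 6.

6


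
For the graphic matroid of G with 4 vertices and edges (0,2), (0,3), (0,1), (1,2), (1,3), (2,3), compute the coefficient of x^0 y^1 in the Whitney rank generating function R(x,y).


R(x,y) = sum over A in 2^E of x^(r(E)-r(A)) * y^(|A|-r(A)).
G has 4 vertices, 6 edges. r(E) = 3.
Enumerate all 2^6 = 64 subsets.
Count subsets with r(E)-r(A)=0 and |A|-r(A)=1: 15.

15


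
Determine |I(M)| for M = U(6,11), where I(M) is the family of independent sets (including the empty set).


Independent sets of U(6,11) are all subsets of size <= 6.
Count = (11 choose 0) + (11 choose 1) + (11 choose 2) + (11 choose 3) + (11 choose 4) + (11 choose 5) + (11 choose 6)
     = 1 + 11 + 55 + 165 + 330 + 462 + 462
     = 1486.

1486


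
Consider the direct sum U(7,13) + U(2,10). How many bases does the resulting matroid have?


Bases of a direct sum M1 + M2: |B| = |B(M1)| * |B(M2)|.
|B(U(7,13))| = C(13,7) = 1716.
|B(U(2,10))| = C(10,2) = 45.
Total bases = 1716 * 45 = 77220.

77220


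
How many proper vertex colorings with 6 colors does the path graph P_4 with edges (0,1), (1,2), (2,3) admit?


P(P_4, k) = k * (k-1)^(3).
P(6) = 6 * 5^3 = 6 * 125 = 750.

750


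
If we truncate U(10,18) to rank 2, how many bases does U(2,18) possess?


Truncating U(10,18) to rank 2 gives U(2,18).
Bases of U(2,18) are all 2-element subsets of 18 elements.
Number of bases = C(18,2) = 18! / (2! * 16!) = 153.

153


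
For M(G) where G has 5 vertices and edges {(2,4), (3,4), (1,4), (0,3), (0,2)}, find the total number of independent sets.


An independent set in a graphic matroid is an acyclic edge subset.
G has 5 vertices and 5 edges.
Enumerate all 2^5 = 32 subsets, checking for acyclicity.
Total independent sets = 30.

30


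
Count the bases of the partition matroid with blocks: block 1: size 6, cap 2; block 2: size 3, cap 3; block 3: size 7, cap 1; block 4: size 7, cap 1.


A basis picks exactly ci elements from block i.
Number of bases = product of C(|Si|, ci).
= C(6,2) * C(3,3) * C(7,1) * C(7,1)
= 15 * 1 * 7 * 7
= 735.

735


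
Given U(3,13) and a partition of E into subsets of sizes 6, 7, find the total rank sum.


r(Ai) = min(|Ai|, 3) for each part.
Sum = min(6,3) + min(7,3)
    = 3 + 3
    = 6.

6


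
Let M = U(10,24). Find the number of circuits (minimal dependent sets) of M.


In U(10,24), circuits are the (11)-element subsets.
Any set of 11 elements is dependent, and removing any one element gives
an independent set of size 10, so it is a minimal dependent set.
Number of circuits = C(24,11) = 24! / (11! * 13!) = 2496144.

2496144


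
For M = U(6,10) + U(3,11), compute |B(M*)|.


(M1+M2)* = M1* + M2*.
M1* = U(4,10), bases: C(10,4) = 210.
M2* = U(8,11), bases: C(11,8) = 165.
|B(M*)| = 210 * 165 = 34650.

34650


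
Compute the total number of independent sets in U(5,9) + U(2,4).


For a direct sum, |I(M1+M2)| = |I(M1)| * |I(M2)|.
|I(U(5,9))| = sum C(9,k) for k=0..5 = 382.
|I(U(2,4))| = sum C(4,k) for k=0..2 = 11.
Total = 382 * 11 = 4202.

4202


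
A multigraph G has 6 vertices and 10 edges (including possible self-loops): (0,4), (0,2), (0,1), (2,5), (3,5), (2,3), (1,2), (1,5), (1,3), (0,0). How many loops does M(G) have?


In a graphic matroid, a loop is a self-loop edge (u,u) with rank 0.
Examining all 10 edges for self-loops...
Self-loops found: (0,0)
Number of loops = 1.

1


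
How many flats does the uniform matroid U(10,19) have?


Flats of U(10,19): every subset of size < 10 is a flat, plus E itself.
Count = (19 choose 0) + (19 choose 1) + (19 choose 2) + (19 choose 3) + (19 choose 4) + (19 choose 5) + (19 choose 6) + (19 choose 7) + (19 choose 8) + (19 choose 9) + 1
     = 1 + 19 + 171 + 969 + 3876 + 11628 + 27132 + 50388 + 75582 + 92378 + 1
     = 262145.

262145


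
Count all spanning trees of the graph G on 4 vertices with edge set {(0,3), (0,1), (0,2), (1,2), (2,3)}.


By Kirchhoff's matrix tree theorem, the number of spanning trees equals
the determinant of any cofactor of the Laplacian matrix L.
G has 4 vertices and 5 edges.
Computing the (3 x 3) cofactor determinant gives 8.

8


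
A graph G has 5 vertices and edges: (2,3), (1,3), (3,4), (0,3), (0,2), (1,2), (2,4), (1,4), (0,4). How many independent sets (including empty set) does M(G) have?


An independent set in a graphic matroid is an acyclic edge subset.
G has 5 vertices and 9 edges.
Enumerate all 2^9 = 512 subsets, checking for acyclicity.
Total independent sets = 198.

198


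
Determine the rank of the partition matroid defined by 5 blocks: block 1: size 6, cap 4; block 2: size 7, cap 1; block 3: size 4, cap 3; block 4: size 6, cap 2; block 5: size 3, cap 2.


Rank of a partition matroid = sum of min(|Si|, ci) for each block.
= min(6,4) + min(7,1) + min(4,3) + min(6,2) + min(3,2)
= 4 + 1 + 3 + 2 + 2
= 12.

12


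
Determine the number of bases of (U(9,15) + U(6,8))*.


(M1+M2)* = M1* + M2*.
M1* = U(6,15), bases: C(15,6) = 5005.
M2* = U(2,8), bases: C(8,2) = 28.
|B(M*)| = 5005 * 28 = 140140.

140140


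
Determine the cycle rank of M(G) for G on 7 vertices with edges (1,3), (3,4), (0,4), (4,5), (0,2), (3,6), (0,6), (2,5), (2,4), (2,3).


Cycle rank (nullity) = |E| - r(M) = |E| - (|V| - c).
|E| = 10, |V| = 7, c = 1.
Nullity = 10 - (7 - 1) = 10 - 6 = 4.

4


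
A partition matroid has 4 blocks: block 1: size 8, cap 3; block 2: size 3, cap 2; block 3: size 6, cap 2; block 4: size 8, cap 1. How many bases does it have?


A basis picks exactly ci elements from block i.
Number of bases = product of C(|Si|, ci).
= C(8,3) * C(3,2) * C(6,2) * C(8,1)
= 56 * 3 * 15 * 8
= 20160.

20160


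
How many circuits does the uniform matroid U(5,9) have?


In U(5,9), circuits are the (6)-element subsets.
Any set of 6 elements is dependent, and removing any one element gives
an independent set of size 5, so it is a minimal dependent set.
Number of circuits = C(9,6) = 84.

84


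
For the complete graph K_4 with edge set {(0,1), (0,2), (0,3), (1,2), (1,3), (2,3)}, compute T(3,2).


T(K_4; x,y) = x^3 + 3x^2 + 4xy + 2x + y^3 + 3y^2 + 2y.
Substituting x=3, y=2:
= 27 + 27 + 24 + 6 + 8 + 12 + 4
= 108.

108


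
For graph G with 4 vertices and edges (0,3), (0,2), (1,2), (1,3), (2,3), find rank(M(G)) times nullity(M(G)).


r(M) = |V| - c = 4 - 1 = 3.
nullity = |E| - r(M) = 5 - 3 = 2.
Product = 3 * 2 = 6.

6


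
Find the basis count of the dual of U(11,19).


The dual of U(r,n) is U(n-r, n) = U(8,19).
Bases of U(8,19) are all (8)-element subsets.
|B(M*)| = (19 choose 8) = 75582.

75582


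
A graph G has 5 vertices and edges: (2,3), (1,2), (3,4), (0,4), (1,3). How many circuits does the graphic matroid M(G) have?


A circuit in a graphic matroid = edge set of a simple cycle.
G has 5 vertices and 5 edges.
Enumerating all minimal edge subsets forming cycles...
Total circuits found: 1.

1


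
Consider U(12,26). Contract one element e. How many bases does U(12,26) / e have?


Contracting e from U(12,26) gives U(11,25).
Bases of U(11,25) = C(25,11) = 25! / (11! * 14!) = 4457400.

4457400


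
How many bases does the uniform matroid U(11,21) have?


Bases of U(11,21) are all 11-element subsets of the 21-element ground set.
Number of bases = C(21,11).
C(21,11) = 352716.

352716


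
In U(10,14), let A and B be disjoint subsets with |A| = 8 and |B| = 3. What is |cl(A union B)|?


|A union B| = 8 + 3 = 11 (disjoint).
In U(10,14), cl(S) = S if |S| < 10, else cl(S) = E.
Since 11 >= 10, cl(A union B) = E.
|cl(A union B)| = 14.

14


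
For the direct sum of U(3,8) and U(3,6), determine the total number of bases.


Bases of a direct sum M1 + M2: |B| = |B(M1)| * |B(M2)|.
|B(U(3,8))| = C(8,3) = 56.
|B(U(3,6))| = C(6,3) = 20.
Total bases = 56 * 20 = 1120.

1120


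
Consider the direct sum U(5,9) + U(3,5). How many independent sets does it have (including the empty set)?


For a direct sum, |I(M1+M2)| = |I(M1)| * |I(M2)|.
|I(U(5,9))| = sum C(9,k) for k=0..5 = 382.
|I(U(3,5))| = sum C(5,k) for k=0..3 = 26.
Total = 382 * 26 = 9932.

9932


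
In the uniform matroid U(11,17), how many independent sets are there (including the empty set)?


Independent sets of U(11,17) are all subsets of size <= 11.
Count = C(17,0) + C(17,1) + C(17,2) + C(17,3) + C(17,4) + C(17,5) + C(17,6) + C(17,7) + C(17,8) + C(17,9) + C(17,10) + C(17,11)
     = 1 + 17 + 136 + 680 + 2380 + 6188 + 12376 + 19448 + 24310 + 24310 + 19448 + 12376
     = 121670.

121670


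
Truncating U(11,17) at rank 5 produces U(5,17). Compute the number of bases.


Truncating U(11,17) to rank 5 gives U(5,17).
Bases of U(5,17) are all 5-element subsets of 17 elements.
Number of bases = C(17,5) = 17! / (5! * 12!) = 6188.

6188


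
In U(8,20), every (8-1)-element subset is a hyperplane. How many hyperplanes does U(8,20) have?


Hyperplanes of U(8,20) are flats of rank 7.
In a uniform matroid, these are exactly the (7)-element subsets.
Count = (20 choose 7) = 77520.

77520


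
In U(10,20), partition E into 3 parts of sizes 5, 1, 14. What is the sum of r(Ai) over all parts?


r(Ai) = min(|Ai|, 10) for each part.
Sum = min(5,10) + min(1,10) + min(14,10)
    = 5 + 1 + 10
    = 16.

16


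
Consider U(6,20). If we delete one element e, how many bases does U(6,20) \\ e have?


Deleting e from U(6,20) gives U(6,19) since n > r.
Bases of U(6,19) = C(19,6) = 19! / (6! * 13!) = 27132.

27132


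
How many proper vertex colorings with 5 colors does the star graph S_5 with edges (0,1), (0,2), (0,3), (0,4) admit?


P(tree, k) = k * (k-1)^(4) for any tree on 5 vertices.
P(5) = 5 * 4^4 = 5 * 256 = 1280.

1280


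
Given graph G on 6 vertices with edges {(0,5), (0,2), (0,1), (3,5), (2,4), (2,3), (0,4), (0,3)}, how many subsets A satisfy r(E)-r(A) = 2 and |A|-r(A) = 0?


R(x,y) = sum over A in 2^E of x^(r(E)-r(A)) * y^(|A|-r(A)).
G has 6 vertices, 8 edges. r(E) = 5.
Enumerate all 2^8 = 256 subsets.
Count subsets with r(E)-r(A)=2 and |A|-r(A)=0: 53.

53


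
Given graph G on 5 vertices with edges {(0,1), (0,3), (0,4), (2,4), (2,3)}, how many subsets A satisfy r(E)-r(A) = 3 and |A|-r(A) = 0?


R(x,y) = sum over A in 2^E of x^(r(E)-r(A)) * y^(|A|-r(A)).
G has 5 vertices, 5 edges. r(E) = 4.
Enumerate all 2^5 = 32 subsets.
Count subsets with r(E)-r(A)=3 and |A|-r(A)=0: 5.

5


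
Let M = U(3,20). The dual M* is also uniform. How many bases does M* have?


The dual of U(r,n) is U(n-r, n) = U(17,20).
Bases of U(17,20) are all (17)-element subsets.
|B(M*)| = (20 choose 17) = 1140.

1140


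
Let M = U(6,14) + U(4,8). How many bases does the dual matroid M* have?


(M1+M2)* = M1* + M2*.
M1* = U(8,14), bases: C(14,8) = 3003.
M2* = U(4,8), bases: C(8,4) = 70.
|B(M*)| = 3003 * 70 = 210210.

210210


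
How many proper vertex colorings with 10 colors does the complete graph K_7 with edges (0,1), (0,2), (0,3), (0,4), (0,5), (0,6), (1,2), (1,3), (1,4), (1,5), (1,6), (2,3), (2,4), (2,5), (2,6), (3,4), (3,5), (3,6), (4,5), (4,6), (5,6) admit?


P(K_7, k) = k(k-1)(k-2)...(k-6).
P(10) = (10) * (9) * (8) * (7) * (6) * (5) * (4) = 604800.

604800


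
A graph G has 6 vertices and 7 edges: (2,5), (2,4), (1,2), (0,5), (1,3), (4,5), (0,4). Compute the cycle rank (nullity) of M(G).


Cycle rank (nullity) = |E| - r(M) = |E| - (|V| - c).
|E| = 7, |V| = 6, c = 1.
Nullity = 7 - (6 - 1) = 7 - 5 = 2.

2


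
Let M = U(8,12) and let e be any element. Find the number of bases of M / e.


Contracting e from U(8,12) gives U(7,11).
Bases of U(7,11) = (11 choose 7) = 330.

330


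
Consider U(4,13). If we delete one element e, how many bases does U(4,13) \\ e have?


Deleting e from U(4,13) gives U(4,12) since n > r.
Bases of U(4,12) = (12 choose 4) = 495.

495


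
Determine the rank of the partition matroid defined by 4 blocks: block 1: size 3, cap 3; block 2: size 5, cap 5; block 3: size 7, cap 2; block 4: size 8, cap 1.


Rank of a partition matroid = sum of min(|Si|, ci) for each block.
= min(3,3) + min(5,5) + min(7,2) + min(8,1)
= 3 + 5 + 2 + 1
= 11.

11


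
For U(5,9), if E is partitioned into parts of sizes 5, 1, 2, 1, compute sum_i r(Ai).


r(Ai) = min(|Ai|, 5) for each part.
Sum = min(5,5) + min(1,5) + min(2,5) + min(1,5)
    = 5 + 1 + 2 + 1
    = 9.

9


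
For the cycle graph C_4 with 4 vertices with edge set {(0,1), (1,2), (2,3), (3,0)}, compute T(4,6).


T(C_4; x,y) = x + x^2 + ... + x^(3) + y.
T(4,6) = 4^1 + 4^2 + 4^3 + 6
= 4 + 16 + 64 + 6
= 90.

90


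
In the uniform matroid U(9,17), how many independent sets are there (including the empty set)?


Independent sets of U(9,17) are all subsets of size <= 9.
Count = (17 choose 0) + (17 choose 1) + (17 choose 2) + (17 choose 3) + (17 choose 4) + (17 choose 5) + (17 choose 6) + (17 choose 7) + (17 choose 8) + (17 choose 9)
     = 1 + 17 + 136 + 680 + 2380 + 6188 + 12376 + 19448 + 24310 + 24310
     = 89846.

89846


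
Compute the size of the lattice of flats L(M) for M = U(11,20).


Flats of U(11,20): every subset of size < 11 is a flat, plus E itself.
Count = C(20,0) + C(20,1) + C(20,2) + C(20,3) + C(20,4) + C(20,5) + C(20,6) + C(20,7) + C(20,8) + C(20,9) + C(20,10) + 1
     = 1 + 20 + 190 + 1140 + 4845 + 15504 + 38760 + 77520 + 125970 + 167960 + 184756 + 1
     = 616667.

616667


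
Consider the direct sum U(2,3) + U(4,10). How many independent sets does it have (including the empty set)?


For a direct sum, |I(M1+M2)| = |I(M1)| * |I(M2)|.
|I(U(2,3))| = sum C(3,k) for k=0..2 = 7.
|I(U(4,10))| = sum C(10,k) for k=0..4 = 386.
Total = 7 * 386 = 2702.

2702


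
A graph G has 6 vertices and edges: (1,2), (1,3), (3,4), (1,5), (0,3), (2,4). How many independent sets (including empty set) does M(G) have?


An independent set in a graphic matroid is an acyclic edge subset.
G has 6 vertices and 6 edges.
Enumerate all 2^6 = 64 subsets, checking for acyclicity.
Total independent sets = 60.

60


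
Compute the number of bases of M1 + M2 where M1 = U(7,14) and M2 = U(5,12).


Bases of a direct sum M1 + M2: |B| = |B(M1)| * |B(M2)|.
|B(U(7,14))| = C(14,7) = 3432.
|B(U(5,12))| = C(12,5) = 792.
Total bases = 3432 * 792 = 2718144.

2718144


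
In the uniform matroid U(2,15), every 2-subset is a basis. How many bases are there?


Bases of U(2,15) are all 2-element subsets of the 15-element ground set.
Number of bases = C(15,2).
C(15,2) = 15! / (2! * 13!) = 105.

105


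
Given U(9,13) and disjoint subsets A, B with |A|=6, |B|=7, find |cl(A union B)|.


|A union B| = 6 + 7 = 13 (disjoint).
In U(9,13), cl(S) = S if |S| < 9, else cl(S) = E.
Since 13 >= 9, cl(A union B) = E.
|cl(A union B)| = 13.

13


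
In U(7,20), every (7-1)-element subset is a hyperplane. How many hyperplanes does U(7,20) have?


Hyperplanes of U(7,20) are flats of rank 6.
In a uniform matroid, these are exactly the (6)-element subsets.
Count = C(20,6) = 20! / (6! * 14!) = 38760.

38760


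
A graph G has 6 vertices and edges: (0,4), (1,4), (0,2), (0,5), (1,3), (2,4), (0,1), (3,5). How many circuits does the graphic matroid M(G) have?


A circuit in a graphic matroid = edge set of a simple cycle.
G has 6 vertices and 8 edges.
Enumerating all minimal edge subsets forming cycles...
Total circuits found: 6.

6


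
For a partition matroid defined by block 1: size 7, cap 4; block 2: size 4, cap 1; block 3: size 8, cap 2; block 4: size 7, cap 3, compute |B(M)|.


A basis picks exactly ci elements from block i.
Number of bases = product of C(|Si|, ci).
= C(7,4) * C(4,1) * C(8,2) * C(7,3)
= 35 * 4 * 28 * 35
= 137200.

137200


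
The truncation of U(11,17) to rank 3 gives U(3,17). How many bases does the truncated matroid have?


Truncating U(11,17) to rank 3 gives U(3,17).
Bases of U(3,17) are all 3-element subsets of 17 elements.
Number of bases = C(17,3) = 17! / (3! * 14!) = 680.

680


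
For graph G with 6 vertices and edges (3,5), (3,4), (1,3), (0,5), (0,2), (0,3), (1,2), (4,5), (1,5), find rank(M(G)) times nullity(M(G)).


r(M) = |V| - c = 6 - 1 = 5.
nullity = |E| - r(M) = 9 - 5 = 4.
Product = 5 * 4 = 20.

20


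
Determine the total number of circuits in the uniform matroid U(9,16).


In U(9,16), circuits are the (10)-element subsets.
Any set of 10 elements is dependent, and removing any one element gives
an independent set of size 9, so it is a minimal dependent set.
Number of circuits = C(16,10) = 16! / (10! * 6!) = 8008.

8008


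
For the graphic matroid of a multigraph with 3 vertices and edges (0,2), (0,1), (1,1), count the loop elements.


In a graphic matroid, a loop is a self-loop edge (u,u) with rank 0.
Examining all 3 edges for self-loops...
Self-loops found: (1,1)
Number of loops = 1.

1


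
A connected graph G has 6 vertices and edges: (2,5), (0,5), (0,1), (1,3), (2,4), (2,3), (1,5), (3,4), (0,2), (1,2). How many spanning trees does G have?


By Kirchhoff's matrix tree theorem, the number of spanning trees equals
the determinant of any cofactor of the Laplacian matrix L.
G has 6 vertices and 10 edges.
Computing the (5 x 5) cofactor determinant gives 104.

104


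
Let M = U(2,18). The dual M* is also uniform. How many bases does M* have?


The dual of U(r,n) is U(n-r, n) = U(16,18).
Bases of U(16,18) are all (16)-element subsets.
|B(M*)| = C(18,16) = 18! / (16! * 2!) = 153.

153


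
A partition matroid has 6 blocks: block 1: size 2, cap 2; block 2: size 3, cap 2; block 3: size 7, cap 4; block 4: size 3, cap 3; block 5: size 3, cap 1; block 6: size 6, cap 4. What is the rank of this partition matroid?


Rank of a partition matroid = sum of min(|Si|, ci) for each block.
= min(2,2) + min(3,2) + min(7,4) + min(3,3) + min(3,1) + min(6,4)
= 2 + 2 + 4 + 3 + 1 + 4
= 16.

16


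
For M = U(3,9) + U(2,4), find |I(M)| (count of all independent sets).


For a direct sum, |I(M1+M2)| = |I(M1)| * |I(M2)|.
|I(U(3,9))| = sum C(9,k) for k=0..3 = 130.
|I(U(2,4))| = sum C(4,k) for k=0..2 = 11.
Total = 130 * 11 = 1430.

1430


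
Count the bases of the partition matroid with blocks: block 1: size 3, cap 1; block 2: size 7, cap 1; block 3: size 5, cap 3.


A basis picks exactly ci elements from block i.
Number of bases = product of C(|Si|, ci).
= C(3,1) * C(7,1) * C(5,3)
= 3 * 7 * 10
= 210.

210
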